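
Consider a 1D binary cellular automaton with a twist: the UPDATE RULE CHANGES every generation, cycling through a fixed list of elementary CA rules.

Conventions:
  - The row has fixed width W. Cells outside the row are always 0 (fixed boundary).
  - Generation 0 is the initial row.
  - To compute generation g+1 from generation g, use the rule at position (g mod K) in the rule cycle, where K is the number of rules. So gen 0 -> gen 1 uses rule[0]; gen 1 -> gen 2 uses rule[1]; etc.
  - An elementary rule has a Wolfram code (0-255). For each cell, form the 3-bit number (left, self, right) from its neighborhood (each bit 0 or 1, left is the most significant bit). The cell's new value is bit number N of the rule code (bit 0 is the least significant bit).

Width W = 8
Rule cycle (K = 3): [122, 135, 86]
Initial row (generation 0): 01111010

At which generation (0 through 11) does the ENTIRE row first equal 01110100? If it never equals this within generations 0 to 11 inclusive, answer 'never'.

Gen 0: 01111010
Gen 1 (rule 122): 11001101
Gen 2 (rule 135): 00010001
Gen 3 (rule 86): 00111011
Gen 4 (rule 122): 01101111
Gen 5 (rule 135): 10000110
Gen 6 (rule 86): 11001011
Gen 7 (rule 122): 11110111
Gen 8 (rule 135): 01100010
Gen 9 (rule 86): 10110111
Gen 10 (rule 122): 01111101
Gen 11 (rule 135): 10111001

Answer: never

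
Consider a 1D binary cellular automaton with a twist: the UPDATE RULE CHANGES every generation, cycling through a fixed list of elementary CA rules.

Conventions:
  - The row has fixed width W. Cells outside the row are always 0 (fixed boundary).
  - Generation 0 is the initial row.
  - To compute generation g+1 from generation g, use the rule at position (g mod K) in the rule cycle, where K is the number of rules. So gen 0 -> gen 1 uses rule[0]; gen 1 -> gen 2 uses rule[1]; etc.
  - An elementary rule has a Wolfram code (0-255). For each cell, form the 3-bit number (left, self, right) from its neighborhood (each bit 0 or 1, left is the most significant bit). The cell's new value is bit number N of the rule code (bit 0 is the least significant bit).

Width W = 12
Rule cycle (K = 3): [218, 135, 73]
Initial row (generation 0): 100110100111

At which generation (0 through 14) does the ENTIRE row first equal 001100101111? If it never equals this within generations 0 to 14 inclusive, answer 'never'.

Answer: never

Derivation:
Gen 0: 100110100111
Gen 1 (rule 218): 011110011111
Gen 2 (rule 135): 101100101110
Gen 3 (rule 73): 001100001010
Gen 4 (rule 218): 011110010001
Gen 5 (rule 135): 101100110111
Gen 6 (rule 73): 001100110101
Gen 7 (rule 218): 011111110000
Gen 8 (rule 135): 101111100111
Gen 9 (rule 73): 001000100101
Gen 10 (rule 218): 010101011000
Gen 11 (rule 135): 110101000011
Gen 12 (rule 73): 110000011011
Gen 13 (rule 218): 111000111011
Gen 14 (rule 135): 010011010000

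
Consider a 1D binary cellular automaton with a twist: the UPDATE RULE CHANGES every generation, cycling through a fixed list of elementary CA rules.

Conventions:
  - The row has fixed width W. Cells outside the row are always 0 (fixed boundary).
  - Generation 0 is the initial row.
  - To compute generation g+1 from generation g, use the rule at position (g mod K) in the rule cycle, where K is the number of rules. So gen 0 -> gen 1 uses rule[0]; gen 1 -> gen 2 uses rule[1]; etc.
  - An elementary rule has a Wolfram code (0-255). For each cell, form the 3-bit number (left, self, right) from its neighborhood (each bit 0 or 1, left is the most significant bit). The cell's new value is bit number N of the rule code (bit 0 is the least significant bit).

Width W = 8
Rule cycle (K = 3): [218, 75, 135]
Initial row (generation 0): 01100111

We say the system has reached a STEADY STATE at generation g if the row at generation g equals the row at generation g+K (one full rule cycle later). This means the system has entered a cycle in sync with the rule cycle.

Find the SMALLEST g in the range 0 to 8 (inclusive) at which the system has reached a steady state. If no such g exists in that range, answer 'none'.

Answer: none

Derivation:
Gen 0: 01100111
Gen 1 (rule 218): 11111111
Gen 2 (rule 75): 10000001
Gen 3 (rule 135): 10111111
Gen 4 (rule 218): 00111111
Gen 5 (rule 75): 11100001
Gen 6 (rule 135): 01001111
Gen 7 (rule 218): 10111111
Gen 8 (rule 75): 00100001
Gen 9 (rule 135): 11101111
Gen 10 (rule 218): 11101111
Gen 11 (rule 75): 10101001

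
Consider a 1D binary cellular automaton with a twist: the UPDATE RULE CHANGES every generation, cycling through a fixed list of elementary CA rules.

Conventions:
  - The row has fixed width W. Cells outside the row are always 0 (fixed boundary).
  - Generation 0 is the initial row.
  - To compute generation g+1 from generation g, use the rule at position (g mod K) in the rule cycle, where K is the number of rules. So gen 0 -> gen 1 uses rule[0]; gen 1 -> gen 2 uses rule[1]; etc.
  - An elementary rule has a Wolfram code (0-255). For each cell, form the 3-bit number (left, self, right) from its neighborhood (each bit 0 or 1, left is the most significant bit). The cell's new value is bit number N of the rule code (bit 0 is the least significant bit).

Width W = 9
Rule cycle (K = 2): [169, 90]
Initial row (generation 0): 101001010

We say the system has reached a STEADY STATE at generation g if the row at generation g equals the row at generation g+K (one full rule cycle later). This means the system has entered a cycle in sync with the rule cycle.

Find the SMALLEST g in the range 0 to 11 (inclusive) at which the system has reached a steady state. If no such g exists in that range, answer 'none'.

Gen 0: 101001010
Gen 1 (rule 169): 010000100
Gen 2 (rule 90): 101001010
Gen 3 (rule 169): 010000100
Gen 4 (rule 90): 101001010
Gen 5 (rule 169): 010000100
Gen 6 (rule 90): 101001010
Gen 7 (rule 169): 010000100
Gen 8 (rule 90): 101001010
Gen 9 (rule 169): 010000100
Gen 10 (rule 90): 101001010
Gen 11 (rule 169): 010000100
Gen 12 (rule 90): 101001010
Gen 13 (rule 169): 010000100

Answer: 0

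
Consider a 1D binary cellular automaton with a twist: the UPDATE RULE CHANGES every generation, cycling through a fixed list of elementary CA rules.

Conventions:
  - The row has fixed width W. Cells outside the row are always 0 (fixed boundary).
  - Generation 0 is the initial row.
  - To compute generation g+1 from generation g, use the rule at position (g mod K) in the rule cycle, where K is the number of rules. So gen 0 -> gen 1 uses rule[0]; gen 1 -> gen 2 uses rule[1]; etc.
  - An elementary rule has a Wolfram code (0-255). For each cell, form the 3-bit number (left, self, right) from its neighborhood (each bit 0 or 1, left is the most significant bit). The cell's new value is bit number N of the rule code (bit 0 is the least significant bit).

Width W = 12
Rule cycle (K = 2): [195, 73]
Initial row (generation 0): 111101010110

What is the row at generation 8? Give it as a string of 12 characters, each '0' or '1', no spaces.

Answer: 000000010100

Derivation:
Gen 0: 111101010110
Gen 1 (rule 195): 011100000010
Gen 2 (rule 73): 010101111000
Gen 3 (rule 195): 100000111011
Gen 4 (rule 73): 001110101011
Gen 5 (rule 195): 110110000001
Gen 6 (rule 73): 110110111100
Gen 7 (rule 195): 010010011101
Gen 8 (rule 73): 000000010100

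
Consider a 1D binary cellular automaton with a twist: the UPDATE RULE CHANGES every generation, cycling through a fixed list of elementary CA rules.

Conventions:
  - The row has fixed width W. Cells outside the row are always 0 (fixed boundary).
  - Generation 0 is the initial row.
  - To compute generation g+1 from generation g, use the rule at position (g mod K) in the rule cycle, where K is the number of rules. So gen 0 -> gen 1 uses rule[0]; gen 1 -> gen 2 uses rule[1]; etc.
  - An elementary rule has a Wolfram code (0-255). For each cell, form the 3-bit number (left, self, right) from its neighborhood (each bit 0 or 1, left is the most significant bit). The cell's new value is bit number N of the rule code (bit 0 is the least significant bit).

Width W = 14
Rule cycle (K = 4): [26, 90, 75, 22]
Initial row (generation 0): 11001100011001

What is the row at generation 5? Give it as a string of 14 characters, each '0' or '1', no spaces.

Answer: 01011010001000

Derivation:
Gen 0: 11001100011001
Gen 1 (rule 26): 10111010110110
Gen 2 (rule 90): 00101000110111
Gen 3 (rule 75): 11000011110101
Gen 4 (rule 22): 00100100000101
Gen 5 (rule 26): 01011010001000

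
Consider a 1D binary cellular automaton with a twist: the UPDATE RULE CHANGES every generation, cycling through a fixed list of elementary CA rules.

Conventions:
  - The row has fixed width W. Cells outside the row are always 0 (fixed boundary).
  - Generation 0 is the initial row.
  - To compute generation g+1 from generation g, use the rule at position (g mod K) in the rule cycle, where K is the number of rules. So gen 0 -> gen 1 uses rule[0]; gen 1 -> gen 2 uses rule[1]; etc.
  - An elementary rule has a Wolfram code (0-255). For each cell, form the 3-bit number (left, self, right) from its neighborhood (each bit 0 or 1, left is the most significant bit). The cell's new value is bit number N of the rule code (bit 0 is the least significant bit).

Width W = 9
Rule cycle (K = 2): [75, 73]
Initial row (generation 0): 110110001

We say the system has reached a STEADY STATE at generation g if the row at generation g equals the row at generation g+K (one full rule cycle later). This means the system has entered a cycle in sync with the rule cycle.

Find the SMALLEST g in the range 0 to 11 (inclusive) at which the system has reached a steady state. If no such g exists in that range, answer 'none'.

Gen 0: 110110001
Gen 1 (rule 75): 110110110
Gen 2 (rule 73): 110110110
Gen 3 (rule 75): 110110110
Gen 4 (rule 73): 110110110
Gen 5 (rule 75): 110110110
Gen 6 (rule 73): 110110110
Gen 7 (rule 75): 110110110
Gen 8 (rule 73): 110110110
Gen 9 (rule 75): 110110110
Gen 10 (rule 73): 110110110
Gen 11 (rule 75): 110110110
Gen 12 (rule 73): 110110110
Gen 13 (rule 75): 110110110

Answer: 1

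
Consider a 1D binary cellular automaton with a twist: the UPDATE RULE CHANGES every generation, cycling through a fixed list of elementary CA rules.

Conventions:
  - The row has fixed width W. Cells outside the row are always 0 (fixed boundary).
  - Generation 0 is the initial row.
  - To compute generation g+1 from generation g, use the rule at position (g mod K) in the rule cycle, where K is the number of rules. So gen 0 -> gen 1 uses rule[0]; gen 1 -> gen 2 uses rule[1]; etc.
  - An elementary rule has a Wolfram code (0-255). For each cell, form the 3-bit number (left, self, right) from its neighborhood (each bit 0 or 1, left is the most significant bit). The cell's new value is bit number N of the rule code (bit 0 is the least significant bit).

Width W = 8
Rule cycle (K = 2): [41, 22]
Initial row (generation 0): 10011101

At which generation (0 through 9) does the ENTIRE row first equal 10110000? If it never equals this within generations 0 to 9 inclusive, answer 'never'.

Answer: 4

Derivation:
Gen 0: 10011101
Gen 1 (rule 41): 00010010
Gen 2 (rule 22): 00111111
Gen 3 (rule 41): 10100000
Gen 4 (rule 22): 10110000
Gen 5 (rule 41): 01100111
Gen 6 (rule 22): 10011000
Gen 7 (rule 41): 00010011
Gen 8 (rule 22): 00111100
Gen 9 (rule 41): 10100001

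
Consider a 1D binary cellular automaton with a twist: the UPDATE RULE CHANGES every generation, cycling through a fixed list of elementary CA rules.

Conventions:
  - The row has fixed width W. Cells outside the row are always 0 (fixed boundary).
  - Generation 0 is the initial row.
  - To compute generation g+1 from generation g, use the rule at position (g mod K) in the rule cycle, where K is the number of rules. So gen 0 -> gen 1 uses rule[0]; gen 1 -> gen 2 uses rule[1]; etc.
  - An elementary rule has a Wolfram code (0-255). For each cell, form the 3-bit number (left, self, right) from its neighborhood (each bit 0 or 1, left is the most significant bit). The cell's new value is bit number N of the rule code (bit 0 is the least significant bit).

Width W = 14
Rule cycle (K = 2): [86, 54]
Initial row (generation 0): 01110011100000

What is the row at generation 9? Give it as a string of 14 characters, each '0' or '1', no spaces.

Gen 0: 01110011100000
Gen 1 (rule 86): 10011100110000
Gen 2 (rule 54): 11100011001000
Gen 3 (rule 86): 00110101111100
Gen 4 (rule 54): 01001110000010
Gen 5 (rule 86): 11110011000111
Gen 6 (rule 54): 00001100101000
Gen 7 (rule 86): 00010111101100
Gen 8 (rule 54): 00111000010010
Gen 9 (rule 86): 01001100111111

Answer: 01001100111111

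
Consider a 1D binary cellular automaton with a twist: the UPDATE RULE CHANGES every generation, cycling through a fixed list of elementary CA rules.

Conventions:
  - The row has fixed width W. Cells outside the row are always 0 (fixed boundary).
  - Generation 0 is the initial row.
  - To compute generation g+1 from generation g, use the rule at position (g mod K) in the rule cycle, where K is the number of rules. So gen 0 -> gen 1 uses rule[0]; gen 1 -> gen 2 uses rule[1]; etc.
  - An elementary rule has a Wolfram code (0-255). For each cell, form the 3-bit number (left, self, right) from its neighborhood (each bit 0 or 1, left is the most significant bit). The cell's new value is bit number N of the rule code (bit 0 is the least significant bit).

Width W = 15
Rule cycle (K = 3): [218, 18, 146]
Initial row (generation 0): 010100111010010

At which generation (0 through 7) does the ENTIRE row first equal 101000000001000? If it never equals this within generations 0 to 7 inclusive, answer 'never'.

Answer: 7

Derivation:
Gen 0: 010100111010010
Gen 1 (rule 218): 100011111001101
Gen 2 (rule 18): 010100000110000
Gen 3 (rule 146): 100010001001000
Gen 4 (rule 218): 010101010110100
Gen 5 (rule 18): 100000000000010
Gen 6 (rule 146): 010000000000101
Gen 7 (rule 218): 101000000001000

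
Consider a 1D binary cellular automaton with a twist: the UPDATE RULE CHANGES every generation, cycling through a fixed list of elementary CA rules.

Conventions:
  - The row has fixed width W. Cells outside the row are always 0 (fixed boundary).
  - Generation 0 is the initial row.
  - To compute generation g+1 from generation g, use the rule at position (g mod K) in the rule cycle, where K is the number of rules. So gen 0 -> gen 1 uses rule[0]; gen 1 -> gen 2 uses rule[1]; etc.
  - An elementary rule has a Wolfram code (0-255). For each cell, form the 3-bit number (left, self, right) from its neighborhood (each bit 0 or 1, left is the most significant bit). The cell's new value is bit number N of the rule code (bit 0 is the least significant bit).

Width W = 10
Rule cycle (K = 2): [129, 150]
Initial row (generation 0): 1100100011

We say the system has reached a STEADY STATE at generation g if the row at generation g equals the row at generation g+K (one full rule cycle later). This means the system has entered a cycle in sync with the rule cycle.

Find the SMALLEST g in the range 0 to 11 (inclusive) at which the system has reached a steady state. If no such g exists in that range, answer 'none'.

Answer: none

Derivation:
Gen 0: 1100100011
Gen 1 (rule 129): 0000001000
Gen 2 (rule 150): 0000011100
Gen 3 (rule 129): 1111001001
Gen 4 (rule 150): 0110111111
Gen 5 (rule 129): 0000011110
Gen 6 (rule 150): 0000101101
Gen 7 (rule 129): 1110000000
Gen 8 (rule 150): 0101000000
Gen 9 (rule 129): 0000011111
Gen 10 (rule 150): 0000101110
Gen 11 (rule 129): 1110000100
Gen 12 (rule 150): 0101001110
Gen 13 (rule 129): 0000000100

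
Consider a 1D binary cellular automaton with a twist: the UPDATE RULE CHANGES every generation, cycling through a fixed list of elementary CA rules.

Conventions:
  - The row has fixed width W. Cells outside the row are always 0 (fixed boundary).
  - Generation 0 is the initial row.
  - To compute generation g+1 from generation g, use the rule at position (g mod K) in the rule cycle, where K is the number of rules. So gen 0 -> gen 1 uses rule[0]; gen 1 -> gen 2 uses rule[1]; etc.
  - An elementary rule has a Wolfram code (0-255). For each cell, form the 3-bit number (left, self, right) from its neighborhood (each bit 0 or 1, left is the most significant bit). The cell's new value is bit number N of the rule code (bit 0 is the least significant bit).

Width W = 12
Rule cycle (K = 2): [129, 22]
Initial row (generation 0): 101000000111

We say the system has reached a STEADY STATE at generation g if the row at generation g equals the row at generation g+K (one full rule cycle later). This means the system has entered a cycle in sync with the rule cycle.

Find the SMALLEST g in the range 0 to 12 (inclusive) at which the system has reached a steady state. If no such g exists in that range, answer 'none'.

Answer: none

Derivation:
Gen 0: 101000000111
Gen 1 (rule 129): 000011110010
Gen 2 (rule 22): 000100001111
Gen 3 (rule 129): 110001100110
Gen 4 (rule 22): 001010011001
Gen 5 (rule 129): 100000000000
Gen 6 (rule 22): 110000000000
Gen 7 (rule 129): 000111111111
Gen 8 (rule 22): 001000000000
Gen 9 (rule 129): 100011111111
Gen 10 (rule 22): 110100000000
Gen 11 (rule 129): 000001111111
Gen 12 (rule 22): 000010000000
Gen 13 (rule 129): 111000111111
Gen 14 (rule 22): 000101000000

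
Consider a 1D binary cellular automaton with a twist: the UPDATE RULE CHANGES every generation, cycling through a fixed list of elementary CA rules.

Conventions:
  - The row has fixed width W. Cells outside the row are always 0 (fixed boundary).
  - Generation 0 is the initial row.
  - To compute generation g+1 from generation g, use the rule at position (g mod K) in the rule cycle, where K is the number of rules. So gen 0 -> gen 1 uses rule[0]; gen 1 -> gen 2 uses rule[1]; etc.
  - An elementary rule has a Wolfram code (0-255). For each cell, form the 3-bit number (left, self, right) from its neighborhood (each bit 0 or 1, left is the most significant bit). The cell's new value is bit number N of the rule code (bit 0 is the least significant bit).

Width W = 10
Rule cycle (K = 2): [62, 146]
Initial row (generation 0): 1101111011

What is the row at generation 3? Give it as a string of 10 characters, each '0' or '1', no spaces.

Answer: 0001111111

Derivation:
Gen 0: 1101111011
Gen 1 (rule 62): 1011000110
Gen 2 (rule 146): 0000101001
Gen 3 (rule 62): 0001111111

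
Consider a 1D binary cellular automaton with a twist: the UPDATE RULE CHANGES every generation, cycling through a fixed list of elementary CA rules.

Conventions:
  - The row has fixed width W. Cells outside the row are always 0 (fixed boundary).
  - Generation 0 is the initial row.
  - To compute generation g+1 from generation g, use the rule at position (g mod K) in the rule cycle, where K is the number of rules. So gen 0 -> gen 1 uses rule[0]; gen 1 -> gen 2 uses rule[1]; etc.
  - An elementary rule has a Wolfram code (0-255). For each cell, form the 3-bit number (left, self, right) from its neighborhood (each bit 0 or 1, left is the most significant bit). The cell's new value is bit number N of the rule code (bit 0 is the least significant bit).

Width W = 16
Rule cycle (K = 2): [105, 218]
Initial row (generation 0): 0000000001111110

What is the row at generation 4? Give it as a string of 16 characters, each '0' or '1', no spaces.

Gen 0: 0000000001111110
Gen 1 (rule 105): 1111111101000010
Gen 2 (rule 218): 1111111100100101
Gen 3 (rule 105): 1000000100000010
Gen 4 (rule 218): 0100001010000101

Answer: 0100001010000101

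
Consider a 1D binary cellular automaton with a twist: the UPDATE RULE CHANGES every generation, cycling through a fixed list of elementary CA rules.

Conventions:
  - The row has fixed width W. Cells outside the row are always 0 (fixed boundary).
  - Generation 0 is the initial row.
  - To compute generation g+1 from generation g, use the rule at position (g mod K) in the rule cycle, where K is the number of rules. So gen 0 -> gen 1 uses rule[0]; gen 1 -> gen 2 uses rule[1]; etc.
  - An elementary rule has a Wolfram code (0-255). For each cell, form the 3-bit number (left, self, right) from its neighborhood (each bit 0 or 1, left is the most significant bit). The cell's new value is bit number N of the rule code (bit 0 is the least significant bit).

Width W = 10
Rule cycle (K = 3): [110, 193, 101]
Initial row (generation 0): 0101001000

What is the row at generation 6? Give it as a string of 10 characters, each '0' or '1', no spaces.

Answer: 1001000001

Derivation:
Gen 0: 0101001000
Gen 1 (rule 110): 1111011000
Gen 2 (rule 193): 0111001011
Gen 3 (rule 101): 0001001101
Gen 4 (rule 110): 0011011111
Gen 5 (rule 193): 1001001111
Gen 6 (rule 101): 1001000001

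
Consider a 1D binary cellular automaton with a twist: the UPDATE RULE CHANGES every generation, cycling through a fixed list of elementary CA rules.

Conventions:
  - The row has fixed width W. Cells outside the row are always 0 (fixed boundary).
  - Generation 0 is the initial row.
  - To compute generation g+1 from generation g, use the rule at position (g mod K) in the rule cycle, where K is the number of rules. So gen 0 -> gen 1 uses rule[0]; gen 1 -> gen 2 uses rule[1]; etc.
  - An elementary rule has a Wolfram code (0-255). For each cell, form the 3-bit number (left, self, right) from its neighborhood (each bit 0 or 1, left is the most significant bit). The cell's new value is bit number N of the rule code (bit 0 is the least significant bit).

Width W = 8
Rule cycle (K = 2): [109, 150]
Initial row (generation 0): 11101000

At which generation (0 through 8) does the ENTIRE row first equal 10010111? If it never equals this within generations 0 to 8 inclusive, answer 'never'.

Answer: 3

Derivation:
Gen 0: 11101000
Gen 1 (rule 109): 10111011
Gen 2 (rule 150): 10010000
Gen 3 (rule 109): 10010111
Gen 4 (rule 150): 11110010
Gen 5 (rule 109): 10010010
Gen 6 (rule 150): 11111111
Gen 7 (rule 109): 10000001
Gen 8 (rule 150): 11000011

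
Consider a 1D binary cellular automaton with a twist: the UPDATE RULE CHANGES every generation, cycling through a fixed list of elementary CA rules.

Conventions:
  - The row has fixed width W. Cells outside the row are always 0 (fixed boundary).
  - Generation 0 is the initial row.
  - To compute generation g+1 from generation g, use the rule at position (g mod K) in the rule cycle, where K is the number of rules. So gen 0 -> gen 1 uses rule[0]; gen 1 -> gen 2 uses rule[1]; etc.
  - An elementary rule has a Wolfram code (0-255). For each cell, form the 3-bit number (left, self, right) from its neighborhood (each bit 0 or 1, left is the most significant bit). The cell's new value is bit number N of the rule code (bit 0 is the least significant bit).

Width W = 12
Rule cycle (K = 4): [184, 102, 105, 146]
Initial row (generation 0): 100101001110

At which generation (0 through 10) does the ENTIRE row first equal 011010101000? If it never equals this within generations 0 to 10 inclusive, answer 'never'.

Answer: 4

Derivation:
Gen 0: 100101001110
Gen 1 (rule 184): 010010101101
Gen 2 (rule 102): 110111110111
Gen 3 (rule 105): 111100011101
Gen 4 (rule 146): 011010101000
Gen 5 (rule 184): 010101010100
Gen 6 (rule 102): 111111111100
Gen 7 (rule 105): 100000000101
Gen 8 (rule 146): 010000001000
Gen 9 (rule 184): 001000000100
Gen 10 (rule 102): 011000001100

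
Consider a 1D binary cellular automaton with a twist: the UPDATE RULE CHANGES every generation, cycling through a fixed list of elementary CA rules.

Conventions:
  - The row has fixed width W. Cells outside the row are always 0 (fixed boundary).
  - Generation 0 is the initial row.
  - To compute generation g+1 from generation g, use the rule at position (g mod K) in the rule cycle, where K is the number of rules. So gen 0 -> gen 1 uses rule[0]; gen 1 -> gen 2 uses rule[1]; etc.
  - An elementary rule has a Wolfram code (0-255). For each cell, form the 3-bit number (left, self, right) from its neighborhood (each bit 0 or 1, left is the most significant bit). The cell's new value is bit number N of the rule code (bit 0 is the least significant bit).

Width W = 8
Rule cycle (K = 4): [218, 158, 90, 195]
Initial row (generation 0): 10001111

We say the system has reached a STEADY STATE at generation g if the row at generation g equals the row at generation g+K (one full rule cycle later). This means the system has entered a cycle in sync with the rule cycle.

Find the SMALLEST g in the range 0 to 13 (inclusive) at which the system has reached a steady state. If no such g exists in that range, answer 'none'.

Answer: none

Derivation:
Gen 0: 10001111
Gen 1 (rule 218): 01011111
Gen 2 (rule 158): 11011110
Gen 3 (rule 90): 11010011
Gen 4 (rule 195): 01000101
Gen 5 (rule 218): 10101000
Gen 6 (rule 158): 10101100
Gen 7 (rule 90): 00001110
Gen 8 (rule 195): 11110110
Gen 9 (rule 218): 11110111
Gen 10 (rule 158): 11100110
Gen 11 (rule 90): 10111111
Gen 12 (rule 195): 00011111
Gen 13 (rule 218): 00111111
Gen 14 (rule 158): 01111110
Gen 15 (rule 90): 11000011
Gen 16 (rule 195): 01011101
Gen 17 (rule 218): 10011100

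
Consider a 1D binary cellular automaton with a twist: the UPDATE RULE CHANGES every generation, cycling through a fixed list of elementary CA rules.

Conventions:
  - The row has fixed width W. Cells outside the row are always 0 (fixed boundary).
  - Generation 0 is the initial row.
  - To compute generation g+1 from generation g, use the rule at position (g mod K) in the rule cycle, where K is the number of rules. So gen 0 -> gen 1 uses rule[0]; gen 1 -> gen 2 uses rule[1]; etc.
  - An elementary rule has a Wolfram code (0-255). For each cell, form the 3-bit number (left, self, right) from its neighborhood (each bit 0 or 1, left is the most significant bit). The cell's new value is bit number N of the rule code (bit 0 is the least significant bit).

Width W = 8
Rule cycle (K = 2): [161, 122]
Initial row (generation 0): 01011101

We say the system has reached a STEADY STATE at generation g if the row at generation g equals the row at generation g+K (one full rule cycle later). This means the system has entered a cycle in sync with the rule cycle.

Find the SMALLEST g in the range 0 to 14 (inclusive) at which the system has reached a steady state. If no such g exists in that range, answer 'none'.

Answer: 1

Derivation:
Gen 0: 01011101
Gen 1 (rule 161): 00101010
Gen 2 (rule 122): 01010101
Gen 3 (rule 161): 00101010
Gen 4 (rule 122): 01010101
Gen 5 (rule 161): 00101010
Gen 6 (rule 122): 01010101
Gen 7 (rule 161): 00101010
Gen 8 (rule 122): 01010101
Gen 9 (rule 161): 00101010
Gen 10 (rule 122): 01010101
Gen 11 (rule 161): 00101010
Gen 12 (rule 122): 01010101
Gen 13 (rule 161): 00101010
Gen 14 (rule 122): 01010101
Gen 15 (rule 161): 00101010
Gen 16 (rule 122): 01010101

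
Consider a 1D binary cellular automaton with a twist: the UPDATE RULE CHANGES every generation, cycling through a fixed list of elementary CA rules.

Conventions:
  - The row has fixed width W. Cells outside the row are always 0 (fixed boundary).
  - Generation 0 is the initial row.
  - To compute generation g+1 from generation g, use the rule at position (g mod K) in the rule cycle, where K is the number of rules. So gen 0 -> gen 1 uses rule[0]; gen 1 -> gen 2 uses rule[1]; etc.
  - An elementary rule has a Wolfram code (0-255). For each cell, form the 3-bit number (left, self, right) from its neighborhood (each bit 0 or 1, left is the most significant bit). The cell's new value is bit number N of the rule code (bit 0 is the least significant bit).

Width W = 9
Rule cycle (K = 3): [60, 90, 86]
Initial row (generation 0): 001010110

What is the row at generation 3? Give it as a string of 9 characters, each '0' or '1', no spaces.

Gen 0: 001010110
Gen 1 (rule 60): 001111101
Gen 2 (rule 90): 011000100
Gen 3 (rule 86): 101101110

Answer: 101101110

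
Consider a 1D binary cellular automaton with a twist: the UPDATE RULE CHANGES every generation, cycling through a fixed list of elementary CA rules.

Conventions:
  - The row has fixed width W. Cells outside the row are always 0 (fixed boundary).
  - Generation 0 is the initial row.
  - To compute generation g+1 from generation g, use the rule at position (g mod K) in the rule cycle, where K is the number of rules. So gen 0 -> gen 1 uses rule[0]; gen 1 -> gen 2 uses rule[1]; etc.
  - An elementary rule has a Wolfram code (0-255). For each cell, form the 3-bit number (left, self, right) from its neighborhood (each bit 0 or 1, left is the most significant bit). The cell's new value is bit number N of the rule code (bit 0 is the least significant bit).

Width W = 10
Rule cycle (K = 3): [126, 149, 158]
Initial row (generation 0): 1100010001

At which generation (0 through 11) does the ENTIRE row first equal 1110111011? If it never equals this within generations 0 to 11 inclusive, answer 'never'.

Gen 0: 1100010001
Gen 1 (rule 126): 1110111011
Gen 2 (rule 149): 0100010000
Gen 3 (rule 158): 1110111000
Gen 4 (rule 126): 1011101100
Gen 5 (rule 149): 1001000011
Gen 6 (rule 158): 1111100110
Gen 7 (rule 126): 1000111111
Gen 8 (rule 149): 1110011110
Gen 9 (rule 158): 1101111101
Gen 10 (rule 126): 1111000111
Gen 11 (rule 149): 0110110010

Answer: 1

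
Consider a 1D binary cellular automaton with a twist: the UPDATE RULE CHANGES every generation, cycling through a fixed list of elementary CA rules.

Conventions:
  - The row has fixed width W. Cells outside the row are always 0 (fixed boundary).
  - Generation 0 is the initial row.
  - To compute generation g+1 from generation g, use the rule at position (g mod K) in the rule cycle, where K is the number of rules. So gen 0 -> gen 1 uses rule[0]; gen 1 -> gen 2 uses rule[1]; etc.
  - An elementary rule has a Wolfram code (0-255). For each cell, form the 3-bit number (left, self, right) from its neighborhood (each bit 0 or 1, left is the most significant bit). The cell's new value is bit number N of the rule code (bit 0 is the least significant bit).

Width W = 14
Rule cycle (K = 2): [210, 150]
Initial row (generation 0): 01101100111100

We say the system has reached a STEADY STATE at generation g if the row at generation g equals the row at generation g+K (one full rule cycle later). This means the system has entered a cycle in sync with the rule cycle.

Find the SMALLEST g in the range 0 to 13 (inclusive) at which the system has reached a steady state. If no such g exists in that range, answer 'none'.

Gen 0: 01101100111100
Gen 1 (rule 210): 10100111011110
Gen 2 (rule 150): 10111010001101
Gen 3 (rule 210): 00011001010100
Gen 4 (rule 150): 00100111010110
Gen 5 (rule 210): 01011011000011
Gen 6 (rule 150): 11000000100100
Gen 7 (rule 210): 01100001011010
Gen 8 (rule 150): 10010011000011
Gen 9 (rule 210): 01101101100101
Gen 10 (rule 150): 10000000011101
Gen 11 (rule 210): 01000000101100
Gen 12 (rule 150): 11100001100010
Gen 13 (rule 210): 01110010110101
Gen 14 (rule 150): 10101110000101
Gen 15 (rule 210): 00000111001000

Answer: none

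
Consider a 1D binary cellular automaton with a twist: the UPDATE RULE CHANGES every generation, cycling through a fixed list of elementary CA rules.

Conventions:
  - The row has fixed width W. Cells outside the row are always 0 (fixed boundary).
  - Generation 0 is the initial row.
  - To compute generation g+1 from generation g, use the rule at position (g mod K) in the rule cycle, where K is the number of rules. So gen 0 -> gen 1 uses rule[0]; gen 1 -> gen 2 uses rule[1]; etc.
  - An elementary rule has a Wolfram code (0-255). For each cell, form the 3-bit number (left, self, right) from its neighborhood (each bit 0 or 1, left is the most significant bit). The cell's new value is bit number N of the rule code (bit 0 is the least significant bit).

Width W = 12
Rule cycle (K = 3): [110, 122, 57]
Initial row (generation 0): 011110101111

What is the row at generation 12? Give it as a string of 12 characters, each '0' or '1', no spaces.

Answer: 011011011100

Derivation:
Gen 0: 011110101111
Gen 1 (rule 110): 110011111001
Gen 2 (rule 122): 111110001110
Gen 3 (rule 57): 100001101001
Gen 4 (rule 110): 100011111011
Gen 5 (rule 122): 010110001111
Gen 6 (rule 57): 001101101000
Gen 7 (rule 110): 011111111000
Gen 8 (rule 122): 110000001100
Gen 9 (rule 57): 101111101011
Gen 10 (rule 110): 111000111111
Gen 11 (rule 122): 101101100001
Gen 12 (rule 57): 011011011100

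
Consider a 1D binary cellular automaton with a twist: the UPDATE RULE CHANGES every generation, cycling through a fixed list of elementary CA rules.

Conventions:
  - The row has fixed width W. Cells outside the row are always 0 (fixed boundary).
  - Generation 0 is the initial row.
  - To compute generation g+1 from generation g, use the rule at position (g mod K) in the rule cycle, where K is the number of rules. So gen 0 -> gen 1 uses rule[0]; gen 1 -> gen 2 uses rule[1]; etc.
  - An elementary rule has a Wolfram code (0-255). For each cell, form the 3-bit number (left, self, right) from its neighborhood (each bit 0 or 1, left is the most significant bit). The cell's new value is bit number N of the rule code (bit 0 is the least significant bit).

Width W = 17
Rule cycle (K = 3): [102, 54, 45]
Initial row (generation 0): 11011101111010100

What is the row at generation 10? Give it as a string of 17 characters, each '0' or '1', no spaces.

Gen 0: 11011101111010100
Gen 1 (rule 102): 01100110001111100
Gen 2 (rule 54): 10011001010000010
Gen 3 (rule 45): 10010001110111010
Gen 4 (rule 102): 10110010011001110
Gen 5 (rule 54): 11001111100110001
Gen 6 (rule 45): 10001000000100101
Gen 7 (rule 102): 10011000001101111
Gen 8 (rule 54): 11100100010010000
Gen 9 (rule 45): 10000101010010111
Gen 10 (rule 102): 10001111110111001

Answer: 10001111110111001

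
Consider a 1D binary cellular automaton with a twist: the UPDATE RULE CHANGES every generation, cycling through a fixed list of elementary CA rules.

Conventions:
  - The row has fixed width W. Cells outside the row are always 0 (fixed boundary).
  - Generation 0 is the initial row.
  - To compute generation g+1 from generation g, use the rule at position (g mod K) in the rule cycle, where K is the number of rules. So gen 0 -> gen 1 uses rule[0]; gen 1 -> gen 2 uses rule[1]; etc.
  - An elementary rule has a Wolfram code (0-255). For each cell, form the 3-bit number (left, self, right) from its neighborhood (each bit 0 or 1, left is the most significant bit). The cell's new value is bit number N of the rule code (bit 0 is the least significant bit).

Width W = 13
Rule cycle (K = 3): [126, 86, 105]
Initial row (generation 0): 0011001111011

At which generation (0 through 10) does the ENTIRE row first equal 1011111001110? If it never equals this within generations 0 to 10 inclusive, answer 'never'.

Gen 0: 0011001111011
Gen 1 (rule 126): 0111111001111
Gen 2 (rule 86): 1000001110001
Gen 3 (rule 105): 0011101010100
Gen 4 (rule 126): 0110111111110
Gen 5 (rule 86): 1010000000011
Gen 6 (rule 105): 0100111111011
Gen 7 (rule 126): 1111100001111
Gen 8 (rule 86): 0000110010001
Gen 9 (rule 105): 1110110000100
Gen 10 (rule 126): 1011111001110

Answer: 10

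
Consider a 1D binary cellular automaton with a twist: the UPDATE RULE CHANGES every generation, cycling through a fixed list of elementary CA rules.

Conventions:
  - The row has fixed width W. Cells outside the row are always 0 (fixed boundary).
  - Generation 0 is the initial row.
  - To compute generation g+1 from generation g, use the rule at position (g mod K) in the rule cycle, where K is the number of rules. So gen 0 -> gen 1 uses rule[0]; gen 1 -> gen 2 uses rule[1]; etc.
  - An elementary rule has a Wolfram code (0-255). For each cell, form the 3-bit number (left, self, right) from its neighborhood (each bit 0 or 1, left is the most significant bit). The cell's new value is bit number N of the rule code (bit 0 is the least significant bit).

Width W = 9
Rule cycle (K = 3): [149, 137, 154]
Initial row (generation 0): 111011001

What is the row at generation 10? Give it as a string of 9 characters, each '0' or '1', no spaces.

Gen 0: 111011001
Gen 1 (rule 149): 010000101
Gen 2 (rule 137): 000110000
Gen 3 (rule 154): 001101000
Gen 4 (rule 149): 100001111
Gen 5 (rule 137): 001101110
Gen 6 (rule 154): 011001101
Gen 7 (rule 149): 000100001
Gen 8 (rule 137): 110001100
Gen 9 (rule 154): 101011010
Gen 10 (rule 149): 101000011

Answer: 101000011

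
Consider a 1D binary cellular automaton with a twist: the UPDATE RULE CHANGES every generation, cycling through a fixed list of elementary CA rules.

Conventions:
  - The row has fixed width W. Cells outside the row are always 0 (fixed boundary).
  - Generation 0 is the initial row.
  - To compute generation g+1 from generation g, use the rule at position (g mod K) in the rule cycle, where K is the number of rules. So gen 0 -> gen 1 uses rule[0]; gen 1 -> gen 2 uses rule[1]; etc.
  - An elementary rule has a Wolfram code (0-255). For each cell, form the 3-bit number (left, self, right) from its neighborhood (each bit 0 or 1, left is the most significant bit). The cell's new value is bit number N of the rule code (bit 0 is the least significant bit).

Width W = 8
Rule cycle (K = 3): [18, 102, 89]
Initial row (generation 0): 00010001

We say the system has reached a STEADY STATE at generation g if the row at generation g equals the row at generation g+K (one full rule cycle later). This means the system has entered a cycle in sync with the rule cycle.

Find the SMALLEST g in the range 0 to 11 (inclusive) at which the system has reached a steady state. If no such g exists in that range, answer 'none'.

Gen 0: 00010001
Gen 1 (rule 18): 00101010
Gen 2 (rule 102): 01111110
Gen 3 (rule 89): 01000011
Gen 4 (rule 18): 10100100
Gen 5 (rule 102): 11101100
Gen 6 (rule 89): 10101111
Gen 7 (rule 18): 00000000
Gen 8 (rule 102): 00000000
Gen 9 (rule 89): 11111111
Gen 10 (rule 18): 00000000
Gen 11 (rule 102): 00000000
Gen 12 (rule 89): 11111111
Gen 13 (rule 18): 00000000
Gen 14 (rule 102): 00000000

Answer: 7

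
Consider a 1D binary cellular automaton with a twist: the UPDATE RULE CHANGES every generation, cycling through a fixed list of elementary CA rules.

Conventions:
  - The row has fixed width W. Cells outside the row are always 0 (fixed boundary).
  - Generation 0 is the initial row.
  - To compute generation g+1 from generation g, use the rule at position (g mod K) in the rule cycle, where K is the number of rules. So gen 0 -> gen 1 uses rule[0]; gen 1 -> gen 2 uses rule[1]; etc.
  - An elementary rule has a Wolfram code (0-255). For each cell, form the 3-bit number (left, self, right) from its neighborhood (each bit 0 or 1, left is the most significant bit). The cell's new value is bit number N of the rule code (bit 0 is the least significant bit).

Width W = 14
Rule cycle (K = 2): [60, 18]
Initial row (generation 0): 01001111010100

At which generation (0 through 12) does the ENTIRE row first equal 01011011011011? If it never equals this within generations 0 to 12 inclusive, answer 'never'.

Answer: never

Derivation:
Gen 0: 01001111010100
Gen 1 (rule 60): 01101000111110
Gen 2 (rule 18): 10000101000001
Gen 3 (rule 60): 11000111100001
Gen 4 (rule 18): 00101000010010
Gen 5 (rule 60): 00111100011011
Gen 6 (rule 18): 01000010100000
Gen 7 (rule 60): 01100011110000
Gen 8 (rule 18): 10010100001000
Gen 9 (rule 60): 11011110001100
Gen 10 (rule 18): 00000001010010
Gen 11 (rule 60): 00000001111011
Gen 12 (rule 18): 00000010000000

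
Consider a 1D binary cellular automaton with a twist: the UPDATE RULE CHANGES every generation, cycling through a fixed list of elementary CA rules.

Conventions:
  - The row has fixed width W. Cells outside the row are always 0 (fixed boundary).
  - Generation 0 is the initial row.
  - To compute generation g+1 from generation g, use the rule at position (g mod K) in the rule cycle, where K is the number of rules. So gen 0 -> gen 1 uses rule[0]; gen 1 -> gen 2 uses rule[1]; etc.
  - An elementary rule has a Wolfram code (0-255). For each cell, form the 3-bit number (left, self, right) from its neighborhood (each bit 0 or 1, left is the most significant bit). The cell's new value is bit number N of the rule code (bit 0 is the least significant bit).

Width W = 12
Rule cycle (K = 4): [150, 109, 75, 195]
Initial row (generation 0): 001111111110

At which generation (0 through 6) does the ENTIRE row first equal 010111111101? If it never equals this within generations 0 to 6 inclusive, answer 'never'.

Gen 0: 001111111110
Gen 1 (rule 150): 010111111101
Gen 2 (rule 109): 011100000111
Gen 3 (rule 75): 110101111101
Gen 4 (rule 195): 010000111100
Gen 5 (rule 150): 111001011010
Gen 6 (rule 109): 101001111110

Answer: 1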